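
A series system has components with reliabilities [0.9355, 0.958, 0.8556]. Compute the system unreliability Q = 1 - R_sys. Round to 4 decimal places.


Components: [0.9355, 0.958, 0.8556]
After component 1: product = 0.9355
After component 2: product = 0.8962
After component 3: product = 0.7668
R_sys = 0.7668
Q = 1 - 0.7668 = 0.2332

0.2332


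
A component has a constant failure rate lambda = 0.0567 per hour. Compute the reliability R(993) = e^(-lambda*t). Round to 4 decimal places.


lambda = 0.0567
t = 993
lambda * t = 56.3031
R(t) = e^(-56.3031)
R(t) = 0.0

0.0


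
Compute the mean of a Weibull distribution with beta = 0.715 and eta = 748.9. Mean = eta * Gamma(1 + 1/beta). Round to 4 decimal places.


beta = 0.715, eta = 748.9
1/beta = 1.3986
1 + 1/beta = 2.3986
Gamma(2.3986) = 1.241
Mean = 748.9 * 1.241
Mean = 929.412

929.412


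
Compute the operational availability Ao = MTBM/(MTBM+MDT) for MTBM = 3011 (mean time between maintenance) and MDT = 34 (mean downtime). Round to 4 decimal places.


MTBM = 3011
MDT = 34
MTBM + MDT = 3045
Ao = 3011 / 3045
Ao = 0.9888

0.9888


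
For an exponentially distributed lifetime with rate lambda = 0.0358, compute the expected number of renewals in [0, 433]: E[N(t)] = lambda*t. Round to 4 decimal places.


lambda = 0.0358
t = 433
E[N(t)] = lambda * t
E[N(t)] = 0.0358 * 433
E[N(t)] = 15.5014

15.5014


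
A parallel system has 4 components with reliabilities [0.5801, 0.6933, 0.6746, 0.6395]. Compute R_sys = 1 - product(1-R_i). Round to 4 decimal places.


Components: [0.5801, 0.6933, 0.6746, 0.6395]
(1 - 0.5801) = 0.4199, running product = 0.4199
(1 - 0.6933) = 0.3067, running product = 0.1288
(1 - 0.6746) = 0.3254, running product = 0.0419
(1 - 0.6395) = 0.3605, running product = 0.0151
Product of (1-R_i) = 0.0151
R_sys = 1 - 0.0151 = 0.9849

0.9849


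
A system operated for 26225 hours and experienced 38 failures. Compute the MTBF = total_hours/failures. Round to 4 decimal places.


total_hours = 26225
failures = 38
MTBF = 26225 / 38
MTBF = 690.1316

690.1316


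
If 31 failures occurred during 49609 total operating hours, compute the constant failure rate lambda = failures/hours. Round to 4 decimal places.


failures = 31
total_hours = 49609
lambda = 31 / 49609
lambda = 0.0006

0.0006


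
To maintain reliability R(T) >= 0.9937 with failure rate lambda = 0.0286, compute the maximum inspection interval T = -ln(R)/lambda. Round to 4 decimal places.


R_target = 0.9937
lambda = 0.0286
-ln(0.9937) = 0.0063
T = 0.0063 / 0.0286
T = 0.221

0.221


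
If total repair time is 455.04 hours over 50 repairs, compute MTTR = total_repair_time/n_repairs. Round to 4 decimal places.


total_repair_time = 455.04
n_repairs = 50
MTTR = 455.04 / 50
MTTR = 9.1008

9.1008


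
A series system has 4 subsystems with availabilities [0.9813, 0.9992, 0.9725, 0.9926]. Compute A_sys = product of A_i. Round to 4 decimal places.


Subsystems: [0.9813, 0.9992, 0.9725, 0.9926]
After subsystem 1 (A=0.9813): product = 0.9813
After subsystem 2 (A=0.9992): product = 0.9805
After subsystem 3 (A=0.9725): product = 0.9536
After subsystem 4 (A=0.9926): product = 0.9465
A_sys = 0.9465

0.9465


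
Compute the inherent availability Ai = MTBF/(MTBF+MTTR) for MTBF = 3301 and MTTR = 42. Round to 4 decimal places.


MTBF = 3301
MTTR = 42
MTBF + MTTR = 3343
Ai = 3301 / 3343
Ai = 0.9874

0.9874


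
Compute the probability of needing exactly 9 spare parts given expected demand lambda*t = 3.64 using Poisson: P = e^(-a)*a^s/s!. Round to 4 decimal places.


a = 3.64, s = 9
e^(-a) = e^(-3.64) = 0.0263
a^s = 3.64^9 = 112179.2295
s! = 362880
P = 0.0263 * 112179.2295 / 362880
P = 0.0081

0.0081


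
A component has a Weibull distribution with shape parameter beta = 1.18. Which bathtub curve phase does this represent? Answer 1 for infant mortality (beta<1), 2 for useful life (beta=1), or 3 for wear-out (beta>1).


beta = 1.18
Compare beta to 1:
beta < 1 => infant mortality (phase 1)
beta = 1 => useful life (phase 2)
beta > 1 => wear-out (phase 3)
Since beta = 1.18, this is wear-out (increasing failure rate)
Phase = 3

3


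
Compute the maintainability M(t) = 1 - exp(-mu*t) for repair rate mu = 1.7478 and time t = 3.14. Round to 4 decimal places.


mu = 1.7478, t = 3.14
mu * t = 1.7478 * 3.14 = 5.4881
exp(-5.4881) = 0.0041
M(t) = 1 - 0.0041
M(t) = 0.9959

0.9959


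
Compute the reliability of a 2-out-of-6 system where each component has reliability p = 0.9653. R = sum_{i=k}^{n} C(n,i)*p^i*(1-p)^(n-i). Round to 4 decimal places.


k = 2, n = 6, p = 0.9653
i=2: C(6,2)=15 * 0.9653^2 * 0.0347^4 = 0.0
i=3: C(6,3)=20 * 0.9653^3 * 0.0347^3 = 0.0008
i=4: C(6,4)=15 * 0.9653^4 * 0.0347^2 = 0.0157
i=5: C(6,5)=6 * 0.9653^5 * 0.0347^1 = 0.1745
i=6: C(6,6)=1 * 0.9653^6 * 0.0347^0 = 0.809
R = sum of terms = 1.0

1.0


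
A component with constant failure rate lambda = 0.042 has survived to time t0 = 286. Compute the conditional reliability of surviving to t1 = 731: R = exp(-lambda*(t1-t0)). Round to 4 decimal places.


lambda = 0.042
t0 = 286, t1 = 731
t1 - t0 = 445
lambda * (t1-t0) = 0.042 * 445 = 18.69
R = exp(-18.69)
R = 0.0

0.0


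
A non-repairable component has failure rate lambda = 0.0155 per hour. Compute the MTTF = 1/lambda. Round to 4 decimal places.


lambda = 0.0155
MTTF = 1 / 0.0155
MTTF = 64.5161

64.5161


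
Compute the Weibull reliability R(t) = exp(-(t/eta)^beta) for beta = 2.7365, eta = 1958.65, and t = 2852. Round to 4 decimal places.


beta = 2.7365, eta = 1958.65, t = 2852
t/eta = 2852 / 1958.65 = 1.4561
(t/eta)^beta = 1.4561^2.7365 = 2.7963
R(t) = exp(-2.7963)
R(t) = 0.061

0.061


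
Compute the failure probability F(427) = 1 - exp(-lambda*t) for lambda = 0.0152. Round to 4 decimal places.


lambda = 0.0152, t = 427
lambda * t = 6.4904
exp(-6.4904) = 0.0015
F(t) = 1 - 0.0015
F(t) = 0.9985

0.9985


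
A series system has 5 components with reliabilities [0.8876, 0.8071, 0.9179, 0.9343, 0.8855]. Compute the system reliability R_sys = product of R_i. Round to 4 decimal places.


Components: [0.8876, 0.8071, 0.9179, 0.9343, 0.8855]
After component 1 (R=0.8876): product = 0.8876
After component 2 (R=0.8071): product = 0.7164
After component 3 (R=0.9179): product = 0.6576
After component 4 (R=0.9343): product = 0.6144
After component 5 (R=0.8855): product = 0.544
R_sys = 0.544

0.544


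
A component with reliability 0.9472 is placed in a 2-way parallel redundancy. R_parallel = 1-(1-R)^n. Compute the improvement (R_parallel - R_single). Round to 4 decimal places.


R_single = 0.9472, n = 2
1 - R_single = 0.0528
(1 - R_single)^n = 0.0528^2 = 0.0028
R_parallel = 1 - 0.0028 = 0.9972
Improvement = 0.9972 - 0.9472
Improvement = 0.05

0.05


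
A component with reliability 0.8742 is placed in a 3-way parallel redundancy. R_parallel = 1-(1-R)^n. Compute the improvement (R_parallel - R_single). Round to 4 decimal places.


R_single = 0.8742, n = 3
1 - R_single = 0.1258
(1 - R_single)^n = 0.1258^3 = 0.002
R_parallel = 1 - 0.002 = 0.998
Improvement = 0.998 - 0.8742
Improvement = 0.1238

0.1238


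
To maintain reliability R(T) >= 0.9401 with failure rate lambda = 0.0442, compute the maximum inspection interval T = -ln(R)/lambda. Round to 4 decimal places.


R_target = 0.9401
lambda = 0.0442
-ln(0.9401) = 0.0618
T = 0.0618 / 0.0442
T = 1.3975

1.3975


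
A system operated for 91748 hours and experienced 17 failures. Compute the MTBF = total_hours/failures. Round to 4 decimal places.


total_hours = 91748
failures = 17
MTBF = 91748 / 17
MTBF = 5396.9412

5396.9412


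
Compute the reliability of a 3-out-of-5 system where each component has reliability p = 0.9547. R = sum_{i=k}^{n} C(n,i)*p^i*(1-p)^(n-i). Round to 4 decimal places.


k = 3, n = 5, p = 0.9547
i=3: C(5,3)=10 * 0.9547^3 * 0.0453^2 = 0.0179
i=4: C(5,4)=5 * 0.9547^4 * 0.0453^1 = 0.1882
i=5: C(5,5)=1 * 0.9547^5 * 0.0453^0 = 0.7931
R = sum of terms = 0.9991

0.9991


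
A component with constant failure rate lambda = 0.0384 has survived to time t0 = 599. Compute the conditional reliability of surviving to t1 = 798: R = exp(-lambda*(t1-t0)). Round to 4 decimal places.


lambda = 0.0384
t0 = 599, t1 = 798
t1 - t0 = 199
lambda * (t1-t0) = 0.0384 * 199 = 7.6416
R = exp(-7.6416)
R = 0.0005

0.0005


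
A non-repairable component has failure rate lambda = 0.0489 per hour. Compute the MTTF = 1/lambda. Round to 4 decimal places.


lambda = 0.0489
MTTF = 1 / 0.0489
MTTF = 20.4499

20.4499


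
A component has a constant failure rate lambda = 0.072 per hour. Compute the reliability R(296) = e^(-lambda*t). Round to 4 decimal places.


lambda = 0.072
t = 296
lambda * t = 21.312
R(t) = e^(-21.312)
R(t) = 0.0

0.0


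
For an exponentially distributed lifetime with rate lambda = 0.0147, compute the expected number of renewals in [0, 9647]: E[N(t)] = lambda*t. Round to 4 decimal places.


lambda = 0.0147
t = 9647
E[N(t)] = lambda * t
E[N(t)] = 0.0147 * 9647
E[N(t)] = 141.8109

141.8109


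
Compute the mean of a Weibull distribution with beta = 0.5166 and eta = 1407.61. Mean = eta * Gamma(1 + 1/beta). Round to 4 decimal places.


beta = 0.5166, eta = 1407.61
1/beta = 1.9357
1 + 1/beta = 2.9357
Gamma(2.9357) = 1.8864
Mean = 1407.61 * 1.8864
Mean = 2655.3033

2655.3033


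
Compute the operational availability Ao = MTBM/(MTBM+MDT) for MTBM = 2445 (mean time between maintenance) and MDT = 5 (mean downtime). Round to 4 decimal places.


MTBM = 2445
MDT = 5
MTBM + MDT = 2450
Ao = 2445 / 2450
Ao = 0.998

0.998


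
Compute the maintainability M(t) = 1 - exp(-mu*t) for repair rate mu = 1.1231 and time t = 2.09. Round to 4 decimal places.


mu = 1.1231, t = 2.09
mu * t = 1.1231 * 2.09 = 2.3473
exp(-2.3473) = 0.0956
M(t) = 1 - 0.0956
M(t) = 0.9044

0.9044


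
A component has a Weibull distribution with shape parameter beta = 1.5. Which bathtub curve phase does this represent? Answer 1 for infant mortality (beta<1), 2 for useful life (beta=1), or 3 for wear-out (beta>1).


beta = 1.5
Compare beta to 1:
beta < 1 => infant mortality (phase 1)
beta = 1 => useful life (phase 2)
beta > 1 => wear-out (phase 3)
Since beta = 1.5, this is wear-out (increasing failure rate)
Phase = 3

3


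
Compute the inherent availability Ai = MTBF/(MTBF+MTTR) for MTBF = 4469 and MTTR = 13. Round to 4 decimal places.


MTBF = 4469
MTTR = 13
MTBF + MTTR = 4482
Ai = 4469 / 4482
Ai = 0.9971

0.9971


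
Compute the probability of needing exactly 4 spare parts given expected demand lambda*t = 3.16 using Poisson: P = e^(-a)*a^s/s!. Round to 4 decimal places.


a = 3.16, s = 4
e^(-a) = e^(-3.16) = 0.0424
a^s = 3.16^4 = 99.7122
s! = 24
P = 0.0424 * 99.7122 / 24
P = 0.1763

0.1763


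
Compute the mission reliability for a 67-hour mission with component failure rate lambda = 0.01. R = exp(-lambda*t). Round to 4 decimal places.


lambda = 0.01
mission_time = 67
lambda * t = 0.01 * 67 = 0.67
R = exp(-0.67)
R = 0.5117

0.5117


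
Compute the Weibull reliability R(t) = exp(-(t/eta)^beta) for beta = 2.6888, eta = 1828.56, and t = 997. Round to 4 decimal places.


beta = 2.6888, eta = 1828.56, t = 997
t/eta = 997 / 1828.56 = 0.5452
(t/eta)^beta = 0.5452^2.6888 = 0.1958
R(t) = exp(-0.1958)
R(t) = 0.8222

0.8222


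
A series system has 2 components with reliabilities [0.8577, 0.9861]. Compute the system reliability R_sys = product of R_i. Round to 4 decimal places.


Components: [0.8577, 0.9861]
After component 1 (R=0.8577): product = 0.8577
After component 2 (R=0.9861): product = 0.8458
R_sys = 0.8458

0.8458


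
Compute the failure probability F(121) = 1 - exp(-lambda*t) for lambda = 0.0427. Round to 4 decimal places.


lambda = 0.0427, t = 121
lambda * t = 5.1667
exp(-5.1667) = 0.0057
F(t) = 1 - 0.0057
F(t) = 0.9943

0.9943


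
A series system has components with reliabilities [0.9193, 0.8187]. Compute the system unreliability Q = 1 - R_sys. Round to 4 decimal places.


Components: [0.9193, 0.8187]
After component 1: product = 0.9193
After component 2: product = 0.7526
R_sys = 0.7526
Q = 1 - 0.7526 = 0.2474

0.2474


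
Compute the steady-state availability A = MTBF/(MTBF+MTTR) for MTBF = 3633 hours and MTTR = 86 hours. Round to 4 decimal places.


MTBF = 3633
MTTR = 86
MTBF + MTTR = 3719
A = 3633 / 3719
A = 0.9769

0.9769


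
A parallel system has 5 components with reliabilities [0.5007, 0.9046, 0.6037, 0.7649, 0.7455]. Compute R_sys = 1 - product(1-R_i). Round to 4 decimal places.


Components: [0.5007, 0.9046, 0.6037, 0.7649, 0.7455]
(1 - 0.5007) = 0.4993, running product = 0.4993
(1 - 0.9046) = 0.0954, running product = 0.0476
(1 - 0.6037) = 0.3963, running product = 0.0189
(1 - 0.7649) = 0.2351, running product = 0.0044
(1 - 0.7455) = 0.2545, running product = 0.0011
Product of (1-R_i) = 0.0011
R_sys = 1 - 0.0011 = 0.9989

0.9989


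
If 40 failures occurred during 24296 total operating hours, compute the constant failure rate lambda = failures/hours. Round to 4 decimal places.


failures = 40
total_hours = 24296
lambda = 40 / 24296
lambda = 0.0016

0.0016


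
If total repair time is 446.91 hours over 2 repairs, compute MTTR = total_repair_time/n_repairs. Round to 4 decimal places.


total_repair_time = 446.91
n_repairs = 2
MTTR = 446.91 / 2
MTTR = 223.455

223.455


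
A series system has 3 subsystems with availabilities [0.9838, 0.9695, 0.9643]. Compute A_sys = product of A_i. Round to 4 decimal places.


Subsystems: [0.9838, 0.9695, 0.9643]
After subsystem 1 (A=0.9838): product = 0.9838
After subsystem 2 (A=0.9695): product = 0.9538
After subsystem 3 (A=0.9643): product = 0.9197
A_sys = 0.9197

0.9197


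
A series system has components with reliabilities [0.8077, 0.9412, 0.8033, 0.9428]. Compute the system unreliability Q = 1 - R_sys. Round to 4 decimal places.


Components: [0.8077, 0.9412, 0.8033, 0.9428]
After component 1: product = 0.8077
After component 2: product = 0.7602
After component 3: product = 0.6107
After component 4: product = 0.5757
R_sys = 0.5757
Q = 1 - 0.5757 = 0.4243

0.4243


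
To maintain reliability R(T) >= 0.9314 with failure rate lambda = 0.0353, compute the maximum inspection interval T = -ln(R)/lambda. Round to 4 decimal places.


R_target = 0.9314
lambda = 0.0353
-ln(0.9314) = 0.0711
T = 0.0711 / 0.0353
T = 2.0132

2.0132


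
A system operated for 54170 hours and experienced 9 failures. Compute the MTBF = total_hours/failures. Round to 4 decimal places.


total_hours = 54170
failures = 9
MTBF = 54170 / 9
MTBF = 6018.8889

6018.8889


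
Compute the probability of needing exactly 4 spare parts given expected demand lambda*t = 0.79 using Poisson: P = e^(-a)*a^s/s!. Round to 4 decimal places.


a = 0.79, s = 4
e^(-a) = e^(-0.79) = 0.4538
a^s = 0.79^4 = 0.3895
s! = 24
P = 0.4538 * 0.3895 / 24
P = 0.0074

0.0074


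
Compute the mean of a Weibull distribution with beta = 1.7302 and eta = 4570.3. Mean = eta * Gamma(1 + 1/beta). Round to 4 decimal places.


beta = 1.7302, eta = 4570.3
1/beta = 0.578
1 + 1/beta = 1.578
Gamma(1.578) = 0.8912
Mean = 4570.3 * 0.8912
Mean = 4073.162

4073.162


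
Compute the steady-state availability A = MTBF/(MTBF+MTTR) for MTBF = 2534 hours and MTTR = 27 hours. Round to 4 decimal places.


MTBF = 2534
MTTR = 27
MTBF + MTTR = 2561
A = 2534 / 2561
A = 0.9895

0.9895


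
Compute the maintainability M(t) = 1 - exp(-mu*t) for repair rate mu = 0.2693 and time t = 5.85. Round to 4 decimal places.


mu = 0.2693, t = 5.85
mu * t = 0.2693 * 5.85 = 1.5754
exp(-1.5754) = 0.2069
M(t) = 1 - 0.2069
M(t) = 0.7931

0.7931


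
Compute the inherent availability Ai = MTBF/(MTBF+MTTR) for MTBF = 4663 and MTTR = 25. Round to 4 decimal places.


MTBF = 4663
MTTR = 25
MTBF + MTTR = 4688
Ai = 4663 / 4688
Ai = 0.9947

0.9947


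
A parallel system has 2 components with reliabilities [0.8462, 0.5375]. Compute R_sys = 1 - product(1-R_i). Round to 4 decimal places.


Components: [0.8462, 0.5375]
(1 - 0.8462) = 0.1538, running product = 0.1538
(1 - 0.5375) = 0.4625, running product = 0.0711
Product of (1-R_i) = 0.0711
R_sys = 1 - 0.0711 = 0.9289

0.9289


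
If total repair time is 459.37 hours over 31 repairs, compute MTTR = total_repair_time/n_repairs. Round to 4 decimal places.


total_repair_time = 459.37
n_repairs = 31
MTTR = 459.37 / 31
MTTR = 14.8184

14.8184


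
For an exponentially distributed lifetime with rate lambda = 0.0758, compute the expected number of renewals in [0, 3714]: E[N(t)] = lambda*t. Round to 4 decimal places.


lambda = 0.0758
t = 3714
E[N(t)] = lambda * t
E[N(t)] = 0.0758 * 3714
E[N(t)] = 281.5212

281.5212


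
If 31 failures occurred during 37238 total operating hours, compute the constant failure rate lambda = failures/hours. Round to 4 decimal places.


failures = 31
total_hours = 37238
lambda = 31 / 37238
lambda = 0.0008

0.0008


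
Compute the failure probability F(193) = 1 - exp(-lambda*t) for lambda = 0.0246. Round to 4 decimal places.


lambda = 0.0246, t = 193
lambda * t = 4.7478
exp(-4.7478) = 0.0087
F(t) = 1 - 0.0087
F(t) = 0.9913

0.9913


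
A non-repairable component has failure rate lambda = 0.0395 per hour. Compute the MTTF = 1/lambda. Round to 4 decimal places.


lambda = 0.0395
MTTF = 1 / 0.0395
MTTF = 25.3165

25.3165


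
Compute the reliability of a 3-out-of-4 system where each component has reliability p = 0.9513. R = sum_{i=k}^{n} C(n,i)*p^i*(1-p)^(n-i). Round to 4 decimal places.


k = 3, n = 4, p = 0.9513
i=3: C(4,3)=4 * 0.9513^3 * 0.0487^1 = 0.1677
i=4: C(4,4)=1 * 0.9513^4 * 0.0487^0 = 0.819
R = sum of terms = 0.9867

0.9867


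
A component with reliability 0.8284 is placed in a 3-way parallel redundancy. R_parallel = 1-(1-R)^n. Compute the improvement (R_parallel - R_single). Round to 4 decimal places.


R_single = 0.8284, n = 3
1 - R_single = 0.1716
(1 - R_single)^n = 0.1716^3 = 0.0051
R_parallel = 1 - 0.0051 = 0.9949
Improvement = 0.9949 - 0.8284
Improvement = 0.1665

0.1665


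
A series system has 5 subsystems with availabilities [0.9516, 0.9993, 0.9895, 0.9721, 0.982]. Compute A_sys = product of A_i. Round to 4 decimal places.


Subsystems: [0.9516, 0.9993, 0.9895, 0.9721, 0.982]
After subsystem 1 (A=0.9516): product = 0.9516
After subsystem 2 (A=0.9993): product = 0.9509
After subsystem 3 (A=0.9895): product = 0.9409
After subsystem 4 (A=0.9721): product = 0.9147
After subsystem 5 (A=0.982): product = 0.8982
A_sys = 0.8982

0.8982


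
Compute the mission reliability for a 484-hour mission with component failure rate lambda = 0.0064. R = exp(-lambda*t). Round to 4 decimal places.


lambda = 0.0064
mission_time = 484
lambda * t = 0.0064 * 484 = 3.0976
R = exp(-3.0976)
R = 0.0452

0.0452


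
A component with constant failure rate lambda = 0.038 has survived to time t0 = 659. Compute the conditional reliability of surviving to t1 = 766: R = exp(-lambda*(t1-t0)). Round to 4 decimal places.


lambda = 0.038
t0 = 659, t1 = 766
t1 - t0 = 107
lambda * (t1-t0) = 0.038 * 107 = 4.066
R = exp(-4.066)
R = 0.0171

0.0171


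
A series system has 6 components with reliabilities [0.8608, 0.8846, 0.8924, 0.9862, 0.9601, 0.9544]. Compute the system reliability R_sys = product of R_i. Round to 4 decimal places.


Components: [0.8608, 0.8846, 0.8924, 0.9862, 0.9601, 0.9544]
After component 1 (R=0.8608): product = 0.8608
After component 2 (R=0.8846): product = 0.7615
After component 3 (R=0.8924): product = 0.6795
After component 4 (R=0.9862): product = 0.6702
After component 5 (R=0.9601): product = 0.6434
After component 6 (R=0.9544): product = 0.6141
R_sys = 0.6141

0.6141


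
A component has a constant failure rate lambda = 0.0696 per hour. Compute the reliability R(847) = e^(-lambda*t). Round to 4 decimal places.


lambda = 0.0696
t = 847
lambda * t = 58.9512
R(t) = e^(-58.9512)
R(t) = 0.0

0.0


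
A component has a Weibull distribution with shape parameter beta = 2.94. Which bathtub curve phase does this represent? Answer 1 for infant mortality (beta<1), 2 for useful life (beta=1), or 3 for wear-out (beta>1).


beta = 2.94
Compare beta to 1:
beta < 1 => infant mortality (phase 1)
beta = 1 => useful life (phase 2)
beta > 1 => wear-out (phase 3)
Since beta = 2.94, this is wear-out (increasing failure rate)
Phase = 3

3


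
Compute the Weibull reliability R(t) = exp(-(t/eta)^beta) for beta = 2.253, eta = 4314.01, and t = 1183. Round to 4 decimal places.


beta = 2.253, eta = 4314.01, t = 1183
t/eta = 1183 / 4314.01 = 0.2742
(t/eta)^beta = 0.2742^2.253 = 0.0542
R(t) = exp(-0.0542)
R(t) = 0.9472

0.9472


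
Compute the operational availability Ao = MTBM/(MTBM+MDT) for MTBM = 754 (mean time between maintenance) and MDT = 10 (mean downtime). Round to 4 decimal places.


MTBM = 754
MDT = 10
MTBM + MDT = 764
Ao = 754 / 764
Ao = 0.9869

0.9869


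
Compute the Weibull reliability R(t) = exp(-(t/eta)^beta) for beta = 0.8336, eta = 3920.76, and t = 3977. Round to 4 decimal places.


beta = 0.8336, eta = 3920.76, t = 3977
t/eta = 3977 / 3920.76 = 1.0143
(t/eta)^beta = 1.0143^0.8336 = 1.0119
R(t) = exp(-1.0119)
R(t) = 0.3635

0.3635


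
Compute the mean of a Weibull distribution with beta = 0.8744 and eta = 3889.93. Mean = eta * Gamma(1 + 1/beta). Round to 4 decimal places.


beta = 0.8744, eta = 3889.93
1/beta = 1.1436
1 + 1/beta = 2.1436
Gamma(2.1436) = 1.0695
Mean = 3889.93 * 1.0695
Mean = 4160.2809

4160.2809


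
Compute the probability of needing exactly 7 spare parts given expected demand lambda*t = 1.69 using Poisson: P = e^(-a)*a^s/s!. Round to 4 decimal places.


a = 1.69, s = 7
e^(-a) = e^(-1.69) = 0.1845
a^s = 1.69^7 = 39.3738
s! = 5040
P = 0.1845 * 39.3738 / 5040
P = 0.0014

0.0014


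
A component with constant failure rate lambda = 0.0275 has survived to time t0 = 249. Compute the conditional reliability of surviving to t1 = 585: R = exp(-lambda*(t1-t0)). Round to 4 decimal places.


lambda = 0.0275
t0 = 249, t1 = 585
t1 - t0 = 336
lambda * (t1-t0) = 0.0275 * 336 = 9.24
R = exp(-9.24)
R = 0.0001

0.0001


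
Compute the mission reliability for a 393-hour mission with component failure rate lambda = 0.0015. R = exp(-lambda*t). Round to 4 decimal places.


lambda = 0.0015
mission_time = 393
lambda * t = 0.0015 * 393 = 0.5895
R = exp(-0.5895)
R = 0.5546

0.5546


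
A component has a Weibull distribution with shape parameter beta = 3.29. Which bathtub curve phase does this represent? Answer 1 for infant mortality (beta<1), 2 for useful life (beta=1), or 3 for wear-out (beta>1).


beta = 3.29
Compare beta to 1:
beta < 1 => infant mortality (phase 1)
beta = 1 => useful life (phase 2)
beta > 1 => wear-out (phase 3)
Since beta = 3.29, this is wear-out (increasing failure rate)
Phase = 3

3


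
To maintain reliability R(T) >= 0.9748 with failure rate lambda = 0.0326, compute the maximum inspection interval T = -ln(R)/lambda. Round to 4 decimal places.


R_target = 0.9748
lambda = 0.0326
-ln(0.9748) = 0.0255
T = 0.0255 / 0.0326
T = 0.7829

0.7829


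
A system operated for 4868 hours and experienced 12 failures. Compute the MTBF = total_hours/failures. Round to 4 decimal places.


total_hours = 4868
failures = 12
MTBF = 4868 / 12
MTBF = 405.6667

405.6667


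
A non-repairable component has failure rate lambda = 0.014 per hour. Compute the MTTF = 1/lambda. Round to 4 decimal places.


lambda = 0.014
MTTF = 1 / 0.014
MTTF = 71.4286

71.4286


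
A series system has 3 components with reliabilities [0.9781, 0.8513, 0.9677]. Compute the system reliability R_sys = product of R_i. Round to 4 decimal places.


Components: [0.9781, 0.8513, 0.9677]
After component 1 (R=0.9781): product = 0.9781
After component 2 (R=0.8513): product = 0.8327
After component 3 (R=0.9677): product = 0.8058
R_sys = 0.8058

0.8058


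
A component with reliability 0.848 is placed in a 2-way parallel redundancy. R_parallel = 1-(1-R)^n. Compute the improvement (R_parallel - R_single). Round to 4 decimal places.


R_single = 0.848, n = 2
1 - R_single = 0.152
(1 - R_single)^n = 0.152^2 = 0.0231
R_parallel = 1 - 0.0231 = 0.9769
Improvement = 0.9769 - 0.848
Improvement = 0.1289

0.1289


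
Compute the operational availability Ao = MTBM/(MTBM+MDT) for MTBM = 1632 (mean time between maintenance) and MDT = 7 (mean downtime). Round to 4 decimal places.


MTBM = 1632
MDT = 7
MTBM + MDT = 1639
Ao = 1632 / 1639
Ao = 0.9957

0.9957


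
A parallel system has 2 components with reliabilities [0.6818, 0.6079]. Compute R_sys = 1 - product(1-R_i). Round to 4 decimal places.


Components: [0.6818, 0.6079]
(1 - 0.6818) = 0.3182, running product = 0.3182
(1 - 0.6079) = 0.3921, running product = 0.1248
Product of (1-R_i) = 0.1248
R_sys = 1 - 0.1248 = 0.8752

0.8752


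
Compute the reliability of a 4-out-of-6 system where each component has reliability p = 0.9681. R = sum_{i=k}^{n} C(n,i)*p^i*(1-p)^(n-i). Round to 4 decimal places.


k = 4, n = 6, p = 0.9681
i=4: C(6,4)=15 * 0.9681^4 * 0.0319^2 = 0.0134
i=5: C(6,5)=6 * 0.9681^5 * 0.0319^1 = 0.1628
i=6: C(6,6)=1 * 0.9681^6 * 0.0319^0 = 0.8232
R = sum of terms = 0.9994

0.9994


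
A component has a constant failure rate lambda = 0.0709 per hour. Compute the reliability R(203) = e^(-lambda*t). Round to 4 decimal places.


lambda = 0.0709
t = 203
lambda * t = 14.3927
R(t) = e^(-14.3927)
R(t) = 0.0

0.0


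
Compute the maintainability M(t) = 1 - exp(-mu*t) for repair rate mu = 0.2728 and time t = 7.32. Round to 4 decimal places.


mu = 0.2728, t = 7.32
mu * t = 0.2728 * 7.32 = 1.9969
exp(-1.9969) = 0.1358
M(t) = 1 - 0.1358
M(t) = 0.8642

0.8642


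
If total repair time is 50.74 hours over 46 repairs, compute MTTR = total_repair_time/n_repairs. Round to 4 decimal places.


total_repair_time = 50.74
n_repairs = 46
MTTR = 50.74 / 46
MTTR = 1.103

1.103


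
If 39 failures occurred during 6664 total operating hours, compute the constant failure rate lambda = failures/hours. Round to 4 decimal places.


failures = 39
total_hours = 6664
lambda = 39 / 6664
lambda = 0.0059

0.0059


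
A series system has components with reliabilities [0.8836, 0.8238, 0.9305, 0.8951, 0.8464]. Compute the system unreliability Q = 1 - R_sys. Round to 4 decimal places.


Components: [0.8836, 0.8238, 0.9305, 0.8951, 0.8464]
After component 1: product = 0.8836
After component 2: product = 0.7279
After component 3: product = 0.6773
After component 4: product = 0.6063
After component 5: product = 0.5131
R_sys = 0.5131
Q = 1 - 0.5131 = 0.4869

0.4869


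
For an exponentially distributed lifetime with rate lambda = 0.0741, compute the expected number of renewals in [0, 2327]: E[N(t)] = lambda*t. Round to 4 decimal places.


lambda = 0.0741
t = 2327
E[N(t)] = lambda * t
E[N(t)] = 0.0741 * 2327
E[N(t)] = 172.4307

172.4307


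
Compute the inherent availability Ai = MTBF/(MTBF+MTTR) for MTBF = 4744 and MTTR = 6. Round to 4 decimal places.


MTBF = 4744
MTTR = 6
MTBF + MTTR = 4750
Ai = 4744 / 4750
Ai = 0.9987

0.9987


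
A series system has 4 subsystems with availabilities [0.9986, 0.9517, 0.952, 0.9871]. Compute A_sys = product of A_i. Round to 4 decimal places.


Subsystems: [0.9986, 0.9517, 0.952, 0.9871]
After subsystem 1 (A=0.9986): product = 0.9986
After subsystem 2 (A=0.9517): product = 0.9504
After subsystem 3 (A=0.952): product = 0.9047
After subsystem 4 (A=0.9871): product = 0.8931
A_sys = 0.8931

0.8931


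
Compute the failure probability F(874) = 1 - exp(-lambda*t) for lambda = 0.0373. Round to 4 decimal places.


lambda = 0.0373, t = 874
lambda * t = 32.6002
exp(-32.6002) = 0.0
F(t) = 1 - 0.0
F(t) = 1.0

1.0


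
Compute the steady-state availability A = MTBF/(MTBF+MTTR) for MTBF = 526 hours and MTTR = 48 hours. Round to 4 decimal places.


MTBF = 526
MTTR = 48
MTBF + MTTR = 574
A = 526 / 574
A = 0.9164

0.9164


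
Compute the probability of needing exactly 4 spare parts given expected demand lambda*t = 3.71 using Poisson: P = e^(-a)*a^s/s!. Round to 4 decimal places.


a = 3.71, s = 4
e^(-a) = e^(-3.71) = 0.0245
a^s = 3.71^4 = 189.4504
s! = 24
P = 0.0245 * 189.4504 / 24
P = 0.1932

0.1932


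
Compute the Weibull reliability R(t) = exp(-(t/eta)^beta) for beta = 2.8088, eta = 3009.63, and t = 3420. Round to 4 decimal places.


beta = 2.8088, eta = 3009.63, t = 3420
t/eta = 3420 / 3009.63 = 1.1364
(t/eta)^beta = 1.1364^2.8088 = 1.4319
R(t) = exp(-1.4319)
R(t) = 0.2388

0.2388


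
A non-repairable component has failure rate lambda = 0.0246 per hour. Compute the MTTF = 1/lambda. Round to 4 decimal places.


lambda = 0.0246
MTTF = 1 / 0.0246
MTTF = 40.6504

40.6504


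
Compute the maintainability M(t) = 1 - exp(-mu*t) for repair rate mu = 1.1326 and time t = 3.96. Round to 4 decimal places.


mu = 1.1326, t = 3.96
mu * t = 1.1326 * 3.96 = 4.4851
exp(-4.4851) = 0.0113
M(t) = 1 - 0.0113
M(t) = 0.9887

0.9887


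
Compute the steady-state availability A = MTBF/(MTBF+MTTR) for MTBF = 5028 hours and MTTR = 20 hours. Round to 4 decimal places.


MTBF = 5028
MTTR = 20
MTBF + MTTR = 5048
A = 5028 / 5048
A = 0.996

0.996


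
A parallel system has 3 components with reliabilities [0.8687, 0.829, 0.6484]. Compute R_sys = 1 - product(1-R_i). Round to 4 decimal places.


Components: [0.8687, 0.829, 0.6484]
(1 - 0.8687) = 0.1313, running product = 0.1313
(1 - 0.829) = 0.171, running product = 0.0225
(1 - 0.6484) = 0.3516, running product = 0.0079
Product of (1-R_i) = 0.0079
R_sys = 1 - 0.0079 = 0.9921

0.9921


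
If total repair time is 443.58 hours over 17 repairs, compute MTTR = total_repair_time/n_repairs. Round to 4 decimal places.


total_repair_time = 443.58
n_repairs = 17
MTTR = 443.58 / 17
MTTR = 26.0929

26.0929


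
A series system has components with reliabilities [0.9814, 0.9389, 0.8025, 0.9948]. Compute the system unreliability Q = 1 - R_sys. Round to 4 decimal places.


Components: [0.9814, 0.9389, 0.8025, 0.9948]
After component 1: product = 0.9814
After component 2: product = 0.9214
After component 3: product = 0.7395
After component 4: product = 0.7356
R_sys = 0.7356
Q = 1 - 0.7356 = 0.2644

0.2644


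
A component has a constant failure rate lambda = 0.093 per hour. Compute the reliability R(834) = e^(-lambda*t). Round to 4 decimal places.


lambda = 0.093
t = 834
lambda * t = 77.562
R(t) = e^(-77.562)
R(t) = 0.0

0.0


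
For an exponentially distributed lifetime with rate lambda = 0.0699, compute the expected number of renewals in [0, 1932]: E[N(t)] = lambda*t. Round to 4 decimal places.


lambda = 0.0699
t = 1932
E[N(t)] = lambda * t
E[N(t)] = 0.0699 * 1932
E[N(t)] = 135.0468

135.0468


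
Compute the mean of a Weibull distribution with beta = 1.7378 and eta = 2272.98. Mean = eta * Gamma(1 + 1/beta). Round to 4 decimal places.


beta = 1.7378, eta = 2272.98
1/beta = 0.5754
1 + 1/beta = 1.5754
Gamma(1.5754) = 0.891
Mean = 2272.98 * 0.891
Mean = 2025.1929

2025.1929


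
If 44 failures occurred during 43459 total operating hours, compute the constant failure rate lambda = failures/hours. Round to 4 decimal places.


failures = 44
total_hours = 43459
lambda = 44 / 43459
lambda = 0.001

0.001


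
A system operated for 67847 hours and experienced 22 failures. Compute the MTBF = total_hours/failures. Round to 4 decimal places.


total_hours = 67847
failures = 22
MTBF = 67847 / 22
MTBF = 3083.9545

3083.9545


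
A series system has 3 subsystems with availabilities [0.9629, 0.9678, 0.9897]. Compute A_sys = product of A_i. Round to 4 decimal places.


Subsystems: [0.9629, 0.9678, 0.9897]
After subsystem 1 (A=0.9629): product = 0.9629
After subsystem 2 (A=0.9678): product = 0.9319
After subsystem 3 (A=0.9897): product = 0.9223
A_sys = 0.9223

0.9223


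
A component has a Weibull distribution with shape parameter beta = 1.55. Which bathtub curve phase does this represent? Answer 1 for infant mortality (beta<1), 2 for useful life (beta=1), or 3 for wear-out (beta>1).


beta = 1.55
Compare beta to 1:
beta < 1 => infant mortality (phase 1)
beta = 1 => useful life (phase 2)
beta > 1 => wear-out (phase 3)
Since beta = 1.55, this is wear-out (increasing failure rate)
Phase = 3

3


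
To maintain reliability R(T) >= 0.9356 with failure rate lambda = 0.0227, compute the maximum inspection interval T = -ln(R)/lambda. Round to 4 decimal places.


R_target = 0.9356
lambda = 0.0227
-ln(0.9356) = 0.0666
T = 0.0666 / 0.0227
T = 2.9325

2.9325


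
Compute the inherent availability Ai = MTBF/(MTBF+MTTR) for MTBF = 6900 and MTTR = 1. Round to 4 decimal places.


MTBF = 6900
MTTR = 1
MTBF + MTTR = 6901
Ai = 6900 / 6901
Ai = 0.9999

0.9999


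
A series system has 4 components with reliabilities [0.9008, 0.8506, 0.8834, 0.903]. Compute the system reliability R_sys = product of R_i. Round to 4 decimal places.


Components: [0.9008, 0.8506, 0.8834, 0.903]
After component 1 (R=0.9008): product = 0.9008
After component 2 (R=0.8506): product = 0.7662
After component 3 (R=0.8834): product = 0.6769
After component 4 (R=0.903): product = 0.6112
R_sys = 0.6112

0.6112


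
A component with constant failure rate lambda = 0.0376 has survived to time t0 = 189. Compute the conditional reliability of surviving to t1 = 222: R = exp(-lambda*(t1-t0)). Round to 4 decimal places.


lambda = 0.0376
t0 = 189, t1 = 222
t1 - t0 = 33
lambda * (t1-t0) = 0.0376 * 33 = 1.2408
R = exp(-1.2408)
R = 0.2892

0.2892


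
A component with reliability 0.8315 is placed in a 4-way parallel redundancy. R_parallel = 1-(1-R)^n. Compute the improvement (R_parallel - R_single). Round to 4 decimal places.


R_single = 0.8315, n = 4
1 - R_single = 0.1685
(1 - R_single)^n = 0.1685^4 = 0.0008
R_parallel = 1 - 0.0008 = 0.9992
Improvement = 0.9992 - 0.8315
Improvement = 0.1677

0.1677


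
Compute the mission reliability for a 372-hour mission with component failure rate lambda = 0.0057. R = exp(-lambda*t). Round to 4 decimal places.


lambda = 0.0057
mission_time = 372
lambda * t = 0.0057 * 372 = 2.1204
R = exp(-2.1204)
R = 0.12

0.12


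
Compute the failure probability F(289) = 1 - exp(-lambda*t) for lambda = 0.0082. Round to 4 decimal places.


lambda = 0.0082, t = 289
lambda * t = 2.3698
exp(-2.3698) = 0.0935
F(t) = 1 - 0.0935
F(t) = 0.9065

0.9065


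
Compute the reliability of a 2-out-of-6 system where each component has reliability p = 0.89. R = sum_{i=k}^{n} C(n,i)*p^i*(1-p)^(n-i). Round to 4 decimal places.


k = 2, n = 6, p = 0.89
i=2: C(6,2)=15 * 0.89^2 * 0.11^4 = 0.0017
i=3: C(6,3)=20 * 0.89^3 * 0.11^3 = 0.0188
i=4: C(6,4)=15 * 0.89^4 * 0.11^2 = 0.1139
i=5: C(6,5)=6 * 0.89^5 * 0.11^1 = 0.3685
i=6: C(6,6)=1 * 0.89^6 * 0.11^0 = 0.497
R = sum of terms = 0.9999

0.9999


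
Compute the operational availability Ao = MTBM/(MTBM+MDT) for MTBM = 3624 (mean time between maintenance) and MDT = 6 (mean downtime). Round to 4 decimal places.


MTBM = 3624
MDT = 6
MTBM + MDT = 3630
Ao = 3624 / 3630
Ao = 0.9983

0.9983


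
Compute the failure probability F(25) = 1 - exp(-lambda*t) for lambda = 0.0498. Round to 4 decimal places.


lambda = 0.0498, t = 25
lambda * t = 1.245
exp(-1.245) = 0.2879
F(t) = 1 - 0.2879
F(t) = 0.7121

0.7121


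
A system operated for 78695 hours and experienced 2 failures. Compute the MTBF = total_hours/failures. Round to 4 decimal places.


total_hours = 78695
failures = 2
MTBF = 78695 / 2
MTBF = 39347.5

39347.5


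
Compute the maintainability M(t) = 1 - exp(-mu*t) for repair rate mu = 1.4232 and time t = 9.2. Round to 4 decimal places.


mu = 1.4232, t = 9.2
mu * t = 1.4232 * 9.2 = 13.0934
exp(-13.0934) = 0.0
M(t) = 1 - 0.0
M(t) = 1.0

1.0


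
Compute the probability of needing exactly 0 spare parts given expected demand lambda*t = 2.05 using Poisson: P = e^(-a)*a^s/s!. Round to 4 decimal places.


a = 2.05, s = 0
e^(-a) = e^(-2.05) = 0.1287
a^s = 2.05^0 = 1.0
s! = 1
P = 0.1287 * 1.0 / 1
P = 0.1287

0.1287


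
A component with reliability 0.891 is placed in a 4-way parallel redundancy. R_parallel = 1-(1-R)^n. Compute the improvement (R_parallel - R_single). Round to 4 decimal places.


R_single = 0.891, n = 4
1 - R_single = 0.109
(1 - R_single)^n = 0.109^4 = 0.0001
R_parallel = 1 - 0.0001 = 0.9999
Improvement = 0.9999 - 0.891
Improvement = 0.1089

0.1089


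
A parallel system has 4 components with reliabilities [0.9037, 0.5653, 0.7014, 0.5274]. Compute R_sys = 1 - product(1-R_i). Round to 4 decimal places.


Components: [0.9037, 0.5653, 0.7014, 0.5274]
(1 - 0.9037) = 0.0963, running product = 0.0963
(1 - 0.5653) = 0.4347, running product = 0.0419
(1 - 0.7014) = 0.2986, running product = 0.0125
(1 - 0.5274) = 0.4726, running product = 0.0059
Product of (1-R_i) = 0.0059
R_sys = 1 - 0.0059 = 0.9941

0.9941


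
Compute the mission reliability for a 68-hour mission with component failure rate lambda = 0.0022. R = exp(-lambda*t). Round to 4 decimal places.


lambda = 0.0022
mission_time = 68
lambda * t = 0.0022 * 68 = 0.1496
R = exp(-0.1496)
R = 0.8611

0.8611


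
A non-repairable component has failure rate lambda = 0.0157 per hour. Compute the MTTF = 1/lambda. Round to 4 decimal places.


lambda = 0.0157
MTTF = 1 / 0.0157
MTTF = 63.6943

63.6943


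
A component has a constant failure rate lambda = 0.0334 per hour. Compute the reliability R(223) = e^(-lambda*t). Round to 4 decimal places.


lambda = 0.0334
t = 223
lambda * t = 7.4482
R(t) = e^(-7.4482)
R(t) = 0.0006

0.0006


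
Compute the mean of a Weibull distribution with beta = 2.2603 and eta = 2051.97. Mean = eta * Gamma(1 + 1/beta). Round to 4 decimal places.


beta = 2.2603, eta = 2051.97
1/beta = 0.4424
1 + 1/beta = 1.4424
Gamma(1.4424) = 0.8858
Mean = 2051.97 * 0.8858
Mean = 1817.5577

1817.5577


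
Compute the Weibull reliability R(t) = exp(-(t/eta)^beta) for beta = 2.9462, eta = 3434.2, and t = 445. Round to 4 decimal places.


beta = 2.9462, eta = 3434.2, t = 445
t/eta = 445 / 3434.2 = 0.1296
(t/eta)^beta = 0.1296^2.9462 = 0.0024
R(t) = exp(-0.0024)
R(t) = 0.9976

0.9976


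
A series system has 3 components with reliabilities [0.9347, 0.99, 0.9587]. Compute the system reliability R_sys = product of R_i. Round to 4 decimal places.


Components: [0.9347, 0.99, 0.9587]
After component 1 (R=0.9347): product = 0.9347
After component 2 (R=0.99): product = 0.9254
After component 3 (R=0.9587): product = 0.8871
R_sys = 0.8871

0.8871


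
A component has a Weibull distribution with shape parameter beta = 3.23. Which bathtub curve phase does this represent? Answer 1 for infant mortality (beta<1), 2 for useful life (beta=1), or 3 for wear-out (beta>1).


beta = 3.23
Compare beta to 1:
beta < 1 => infant mortality (phase 1)
beta = 1 => useful life (phase 2)
beta > 1 => wear-out (phase 3)
Since beta = 3.23, this is wear-out (increasing failure rate)
Phase = 3

3


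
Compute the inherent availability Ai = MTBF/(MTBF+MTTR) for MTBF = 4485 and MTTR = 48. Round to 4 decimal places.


MTBF = 4485
MTTR = 48
MTBF + MTTR = 4533
Ai = 4485 / 4533
Ai = 0.9894

0.9894


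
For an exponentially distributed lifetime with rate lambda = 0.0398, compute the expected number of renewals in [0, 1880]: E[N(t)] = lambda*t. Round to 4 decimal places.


lambda = 0.0398
t = 1880
E[N(t)] = lambda * t
E[N(t)] = 0.0398 * 1880
E[N(t)] = 74.824

74.824


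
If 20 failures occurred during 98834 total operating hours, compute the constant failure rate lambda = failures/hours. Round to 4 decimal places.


failures = 20
total_hours = 98834
lambda = 20 / 98834
lambda = 0.0002

0.0002


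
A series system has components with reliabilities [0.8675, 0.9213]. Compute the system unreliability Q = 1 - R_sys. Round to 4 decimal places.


Components: [0.8675, 0.9213]
After component 1: product = 0.8675
After component 2: product = 0.7992
R_sys = 0.7992
Q = 1 - 0.7992 = 0.2008

0.2008


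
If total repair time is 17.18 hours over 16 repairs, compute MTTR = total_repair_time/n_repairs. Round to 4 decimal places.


total_repair_time = 17.18
n_repairs = 16
MTTR = 17.18 / 16
MTTR = 1.0737

1.0737
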